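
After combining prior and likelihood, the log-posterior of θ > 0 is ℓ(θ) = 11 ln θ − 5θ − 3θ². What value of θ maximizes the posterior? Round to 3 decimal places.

θ̂_MAP = 1.000

ℓ'(θ) = 11/θ − 5 − 6θ. Setting this to zero and multiplying by θ: 6θ² + 5θ − 11 = 0.
θ = (−5 + √(5² + 4·6·11)) / (2·6) = (−5 + √289) / 12 = (−5 + 17)/12 = 1.
ℓ''(θ) = −11/θ² − 6 < 0, confirming a maximum.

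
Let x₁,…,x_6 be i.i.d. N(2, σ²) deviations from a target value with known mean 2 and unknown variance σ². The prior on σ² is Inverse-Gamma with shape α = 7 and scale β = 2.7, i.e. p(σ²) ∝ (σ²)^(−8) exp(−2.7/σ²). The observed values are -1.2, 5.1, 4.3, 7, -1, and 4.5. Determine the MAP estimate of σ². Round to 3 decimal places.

Sum of squared deviations about the known mean: SS = (-1.2−2)² + (5.1−2)² + (4.3−2)² + (7−2)² + (-1−2)² + (4.5−2)² = 65.39.
The Normal likelihood contributes (σ²)^(−n/2) exp(−SS/(2σ²)), so the posterior is Inverse-Gamma(α + n/2, β + SS/2) = Inverse-Gamma(10, 35.395).
The mode of Inverse-Gamma(a, b) is b/(a+1) = 35.395/11 ≈ 3.218.

σ̂²_MAP = 3.218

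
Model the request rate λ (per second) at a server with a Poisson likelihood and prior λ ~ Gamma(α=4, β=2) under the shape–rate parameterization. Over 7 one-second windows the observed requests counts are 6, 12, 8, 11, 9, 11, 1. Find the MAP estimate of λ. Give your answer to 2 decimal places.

Σxᵢ = 6+12+8+11+9+11+1 = 58, with n = 7.
Posterior ∝ λ^3e^(−2λ) · λ^58e^(−7λ) = λ^61e^(−9λ), i.e. Gamma(shape=62, rate=9).
The mode of a Gamma(a, b) with a ≥ 1 (shape–rate) is (a−1)/b = 61/9 ≈ 6.78.

λ̂_MAP = 6.78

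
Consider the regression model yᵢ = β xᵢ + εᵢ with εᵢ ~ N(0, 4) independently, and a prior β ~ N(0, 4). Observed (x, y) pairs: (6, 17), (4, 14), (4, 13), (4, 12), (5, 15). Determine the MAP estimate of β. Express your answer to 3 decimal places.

log p(β | y) = −Σ(yᵢ − βxᵢ)²/(2·4) − β²/(2·4) + const.
Setting the derivative to zero: Σxᵢ(yᵢ − βxᵢ)/4 − β/4 = 0, so β = Σxᵢyᵢ / (Σxᵢ² + σ²/τ²).
Σxᵢyᵢ = 6·17 + 4·14 + 4·13 + 4·12 + 5·15 = 333; Σxᵢ² = 109; σ²/τ² = 1.
β̂_MAP = 333 / (109 + 1) = 333/110 ≈ 3.027.

β̂_MAP = 3.027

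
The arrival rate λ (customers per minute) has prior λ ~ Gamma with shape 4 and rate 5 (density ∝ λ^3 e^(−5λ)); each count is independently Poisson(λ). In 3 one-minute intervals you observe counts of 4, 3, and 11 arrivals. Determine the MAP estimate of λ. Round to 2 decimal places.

Σxᵢ = 4+3+11 = 18, with n = 3.
Posterior ∝ λ^3e^(−5λ) · λ^18e^(−3λ) = λ^21e^(−8λ), i.e. Gamma(shape=22, rate=8).
The mode of a Gamma(a, b) with a ≥ 1 (shape–rate) is (a−1)/b = 21/8 ≈ 2.63.

λ̂_MAP = 2.63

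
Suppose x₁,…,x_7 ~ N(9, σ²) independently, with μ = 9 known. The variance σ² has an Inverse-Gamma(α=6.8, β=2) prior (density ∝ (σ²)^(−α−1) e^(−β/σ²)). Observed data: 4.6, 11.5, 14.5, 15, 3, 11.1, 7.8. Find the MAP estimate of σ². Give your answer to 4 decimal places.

σ̂²_MAP = 6.0934

Sum of squared deviations about the known mean: SS = (4.6−9)² + (11.5−9)² + (14.5−9)² + (15−9)² + (3−9)² + (11.1−9)² + (7.8−9)² = 133.71.
The Normal likelihood contributes (σ²)^(−n/2) exp(−SS/(2σ²)), so the posterior is Inverse-Gamma(α + n/2, β + SS/2) = Inverse-Gamma(10.3, 68.855).
The mode of Inverse-Gamma(a, b) is b/(a+1) = 68.855/11.3 ≈ 6.0934.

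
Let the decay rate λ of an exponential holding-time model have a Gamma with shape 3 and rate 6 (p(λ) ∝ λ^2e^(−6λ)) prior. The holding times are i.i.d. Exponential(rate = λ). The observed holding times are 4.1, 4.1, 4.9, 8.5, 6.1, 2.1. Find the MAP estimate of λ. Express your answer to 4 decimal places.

λ̂_MAP = 0.2235

The Exponential(rate=λ) likelihood is ∝ λ^n e^(−λΣtᵢ). Here n = 6 and Σtᵢ = 4.1 + 4.1 + 4.9 + 8.5 + 6.1 + 2.1 = 29.8.
Posterior ∝ λ^2e^(−6λ) · λ^6e^(−29.8λ) = λ^8e^(−35.8λ), i.e. Gamma(9, 35.8).
Mode = (a−1)/b = 8/35.8 ≈ 0.2235.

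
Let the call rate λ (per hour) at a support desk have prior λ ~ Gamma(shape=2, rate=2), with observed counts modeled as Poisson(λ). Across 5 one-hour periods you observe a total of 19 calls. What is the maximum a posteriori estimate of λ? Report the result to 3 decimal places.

Σxᵢ = 19, n = 5.
Posterior ∝ λe^(−2λ) · λ^19e^(−5λ) = λ^20e^(−7λ), i.e. Gamma(shape=21, rate=7).
The mode of a Gamma(a, b) with a ≥ 1 (shape–rate) is (a−1)/b = 20/7 ≈ 2.857.

λ̂_MAP = 2.857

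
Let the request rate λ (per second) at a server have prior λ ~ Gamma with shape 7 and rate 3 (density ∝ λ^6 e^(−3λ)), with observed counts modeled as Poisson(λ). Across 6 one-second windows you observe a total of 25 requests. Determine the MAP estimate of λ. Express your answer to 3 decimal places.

λ̂_MAP = 3.444

Σxᵢ = 25, n = 6.
Posterior ∝ λ^6e^(−3λ) · λ^25e^(−6λ) = λ^31e^(−9λ), i.e. Gamma(shape=32, rate=9).
The mode of a Gamma(a, b) with a ≥ 1 (shape–rate) is (a−1)/b = 31/9 ≈ 3.444.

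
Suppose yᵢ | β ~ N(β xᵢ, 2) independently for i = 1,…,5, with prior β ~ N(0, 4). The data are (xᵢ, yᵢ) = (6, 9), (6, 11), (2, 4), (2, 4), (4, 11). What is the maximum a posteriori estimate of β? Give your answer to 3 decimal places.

β̂_MAP = 1.865

log p(β | y) = −Σ(yᵢ − βxᵢ)²/(2·2) − β²/(2·4) + const.
Setting the derivative to zero: Σxᵢ(yᵢ − βxᵢ)/2 − β/4 = 0, so β = Σxᵢyᵢ / (Σxᵢ² + σ²/τ²).
Σxᵢyᵢ = 6·9 + 6·11 + 2·4 + 2·4 + 4·11 = 180; Σxᵢ² = 96; σ²/τ² = 0.5.
β̂_MAP = 180 / (96 + 0.5) = 180/96.5 ≈ 1.865.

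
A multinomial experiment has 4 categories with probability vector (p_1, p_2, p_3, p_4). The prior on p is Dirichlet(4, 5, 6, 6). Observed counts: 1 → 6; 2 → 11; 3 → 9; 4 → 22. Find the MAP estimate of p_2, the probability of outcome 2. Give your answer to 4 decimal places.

MAP estimate: 0.2308

The posterior is Dirichlet(αᵢ + nᵢ) = Dirichlet(10, 16, 15, 28).
For a Dirichlet(a₁,…,a_K) with all aᵢ > 1, the mode has j-th component (aⱼ − 1)/(Σaᵢ − K).
Here Σaᵢ = 69 and K = 4, so p_2 = (16 − 1)/(69 − 4) = 15/65 ≈ 0.2308.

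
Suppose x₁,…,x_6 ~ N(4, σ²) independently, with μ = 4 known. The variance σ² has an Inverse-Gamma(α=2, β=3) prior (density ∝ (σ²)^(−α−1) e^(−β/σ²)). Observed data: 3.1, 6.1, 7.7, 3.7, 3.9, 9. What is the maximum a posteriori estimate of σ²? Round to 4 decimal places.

σ̂²_MAP = 4.1675

Sum of squared deviations about the known mean: SS = (3.1−4)² + (6.1−4)² + (7.7−4)² + (3.7−4)² + (3.9−4)² + (9−4)² = 44.01.
The Normal likelihood contributes (σ²)^(−n/2) exp(−SS/(2σ²)), so the posterior is Inverse-Gamma(α + n/2, β + SS/2) = Inverse-Gamma(5, 25.005).
The mode of Inverse-Gamma(a, b) is b/(a+1) = 25.005/6 ≈ 4.1675.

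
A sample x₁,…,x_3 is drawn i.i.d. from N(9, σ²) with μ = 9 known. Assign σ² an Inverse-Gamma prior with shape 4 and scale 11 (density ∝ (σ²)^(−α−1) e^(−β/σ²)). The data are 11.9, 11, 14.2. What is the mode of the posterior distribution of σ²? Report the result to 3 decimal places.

σ̂²_MAP = 4.727

Sum of squared deviations about the known mean: SS = (11.9−9)² + (11−9)² + (14.2−9)² = 39.45.
The Normal likelihood contributes (σ²)^(−n/2) exp(−SS/(2σ²)), so the posterior is Inverse-Gamma(α + n/2, β + SS/2) = Inverse-Gamma(5.5, 30.725).
The mode of Inverse-Gamma(a, b) is b/(a+1) = 30.725/6.5 ≈ 4.727.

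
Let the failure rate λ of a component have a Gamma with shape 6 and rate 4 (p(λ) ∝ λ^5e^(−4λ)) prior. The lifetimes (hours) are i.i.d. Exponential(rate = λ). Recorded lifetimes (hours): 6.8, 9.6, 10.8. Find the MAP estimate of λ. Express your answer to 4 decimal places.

λ̂_MAP = 0.2564

The Exponential(rate=λ) likelihood is ∝ λ^n e^(−λΣtᵢ). Here n = 3 and Σtᵢ = 6.8 + 9.6 + 10.8 = 27.2.
Posterior ∝ λ^5e^(−4λ) · λ^3e^(−27.2λ) = λ^8e^(−31.2λ), i.e. Gamma(9, 31.2).
Mode = (a−1)/b = 8/31.2 ≈ 0.2564.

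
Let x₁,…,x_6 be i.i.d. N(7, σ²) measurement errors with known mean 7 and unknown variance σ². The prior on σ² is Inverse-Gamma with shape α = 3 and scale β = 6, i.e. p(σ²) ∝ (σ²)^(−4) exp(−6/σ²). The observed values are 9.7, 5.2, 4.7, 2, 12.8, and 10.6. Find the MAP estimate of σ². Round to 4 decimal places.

Sum of squared deviations about the known mean: SS = (9.7−7)² + (5.2−7)² + (4.7−7)² + (2−7)² + (12.8−7)² + (10.6−7)² = 87.42.
The Normal likelihood contributes (σ²)^(−n/2) exp(−SS/(2σ²)), so the posterior is Inverse-Gamma(α + n/2, β + SS/2) = Inverse-Gamma(6, 49.71).
The mode of Inverse-Gamma(a, b) is b/(a+1) = 49.71/7 ≈ 7.1014.

σ̂²_MAP = 7.1014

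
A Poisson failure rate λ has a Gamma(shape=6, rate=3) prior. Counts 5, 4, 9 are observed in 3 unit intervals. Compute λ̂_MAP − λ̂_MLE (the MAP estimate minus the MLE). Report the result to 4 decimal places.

MAP − MLE = -2.1667

Σxᵢ = 18. Posterior is Gamma(24, 6); MAP = (24−1)/6 = 23/6 ≈ 3.83333.
MLE = x̄ = 18/3 ≈ 6.00000.
Difference = 23/6 − 18/3 = -13/6 ≈ -2.1667.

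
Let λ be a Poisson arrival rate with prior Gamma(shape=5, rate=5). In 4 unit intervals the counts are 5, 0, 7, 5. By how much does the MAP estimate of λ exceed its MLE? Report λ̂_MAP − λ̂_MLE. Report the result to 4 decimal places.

MAP − MLE = -1.9167

Σxᵢ = 17. Posterior is Gamma(22, 9); MAP = (22−1)/9 = 21/9 ≈ 2.33333.
MLE = x̄ = 17/4 ≈ 4.25000.
Difference = 21/9 − 17/4 = -23/12 ≈ -1.9167.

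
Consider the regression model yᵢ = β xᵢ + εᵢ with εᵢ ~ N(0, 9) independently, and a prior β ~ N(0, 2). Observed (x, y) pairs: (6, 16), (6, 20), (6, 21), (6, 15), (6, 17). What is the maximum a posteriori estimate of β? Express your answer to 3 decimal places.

β̂_MAP = 2.894

log p(β | y) = −Σ(yᵢ − βxᵢ)²/(2·9) − β²/(2·2) + const.
Setting the derivative to zero: Σxᵢ(yᵢ − βxᵢ)/9 − β/2 = 0, so β = Σxᵢyᵢ / (Σxᵢ² + σ²/τ²).
Σxᵢyᵢ = 6·16 + 6·20 + 6·21 + 6·15 + 6·17 = 534; Σxᵢ² = 180; σ²/τ² = 4.5.
β̂_MAP = 534 / (180 + 4.5) = 534/184.5 ≈ 2.894.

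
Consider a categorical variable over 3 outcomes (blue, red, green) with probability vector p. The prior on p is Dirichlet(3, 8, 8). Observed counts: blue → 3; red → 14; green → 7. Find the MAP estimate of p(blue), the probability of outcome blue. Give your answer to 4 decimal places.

MAP estimate of p(blue) = 0.1250

The posterior is Dirichlet(αᵢ + nᵢ) = Dirichlet(6, 22, 15).
For a Dirichlet(a₁,…,a_K) with all aᵢ > 1, the mode has j-th component (aⱼ − 1)/(Σaᵢ − K).
Here Σaᵢ = 43 and K = 3, so p(blue) = (6 − 1)/(43 − 3) = 5/40 ≈ 0.1250.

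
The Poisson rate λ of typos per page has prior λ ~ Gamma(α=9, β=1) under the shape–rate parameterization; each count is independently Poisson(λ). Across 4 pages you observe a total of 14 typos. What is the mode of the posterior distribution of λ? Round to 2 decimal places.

Σxᵢ = 14, n = 4.
Posterior ∝ λ^8e^(−1λ) · λ^14e^(−4λ) = λ^22e^(−5λ), i.e. Gamma(shape=23, rate=5).
The mode of a Gamma(a, b) with a ≥ 1 (shape–rate) is (a−1)/b = 22/5 ≈ 4.40.

λ̂_MAP = 4.40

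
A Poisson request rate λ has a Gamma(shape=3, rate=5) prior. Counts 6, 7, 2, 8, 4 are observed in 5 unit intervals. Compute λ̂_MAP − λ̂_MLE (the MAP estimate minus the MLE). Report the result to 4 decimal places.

MAP − MLE = -2.5000

Σxᵢ = 27. Posterior is Gamma(30, 10); MAP = (30−1)/10 = 29/10 ≈ 2.90000.
MLE = x̄ = 27/5 ≈ 5.40000.
Difference = 29/10 − 27/5 = -5/2 ≈ -2.5000.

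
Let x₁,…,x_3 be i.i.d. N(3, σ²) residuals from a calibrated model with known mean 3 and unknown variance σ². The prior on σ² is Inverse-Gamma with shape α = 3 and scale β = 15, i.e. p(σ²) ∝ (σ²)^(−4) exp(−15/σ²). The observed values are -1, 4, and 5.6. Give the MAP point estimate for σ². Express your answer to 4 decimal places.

σ̂²_MAP = 4.8873

Sum of squared deviations about the known mean: SS = (-1−3)² + (4−3)² + (5.6−3)² = 23.76.
The Normal likelihood contributes (σ²)^(−n/2) exp(−SS/(2σ²)), so the posterior is Inverse-Gamma(α + n/2, β + SS/2) = Inverse-Gamma(4.5, 26.88).
The mode of Inverse-Gamma(a, b) is b/(a+1) = 26.88/5.5 ≈ 4.8873.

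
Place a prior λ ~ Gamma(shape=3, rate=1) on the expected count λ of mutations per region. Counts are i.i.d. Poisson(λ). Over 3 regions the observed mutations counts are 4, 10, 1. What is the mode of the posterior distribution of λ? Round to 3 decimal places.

Σxᵢ = 4+10+1 = 15, with n = 3.
Posterior ∝ λ^2e^(−1λ) · λ^15e^(−3λ) = λ^17e^(−4λ), i.e. Gamma(shape=18, rate=4).
The mode of a Gamma(a, b) with a ≥ 1 (shape–rate) is (a−1)/b = 17/4 ≈ 4.250.

λ̂_MAP = 4.250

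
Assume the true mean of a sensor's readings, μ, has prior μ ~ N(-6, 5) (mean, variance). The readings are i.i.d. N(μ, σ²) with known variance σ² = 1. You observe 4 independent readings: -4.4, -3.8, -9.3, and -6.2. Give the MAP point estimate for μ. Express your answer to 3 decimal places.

μ̂_MAP = -5.929

n = 4; x̄ = ((-4.4) + (-3.8) + (-9.3) + (-6.2))/4 = -23.7/4 = -5.925.
For a Normal prior and Normal likelihood with known variance, the posterior is Normal; its mode equals its mean, the precision-weighted average.
Prior precision 1/σ₀² = 1/5 = 0.2; data precision n/σ² = 4/1 = 4.
μ̂ = (0.2·(-6) + 4·(-5.925)) / (0.2 + 4) = (-24.9)/4.2 = -83/14 ≈ -5.929.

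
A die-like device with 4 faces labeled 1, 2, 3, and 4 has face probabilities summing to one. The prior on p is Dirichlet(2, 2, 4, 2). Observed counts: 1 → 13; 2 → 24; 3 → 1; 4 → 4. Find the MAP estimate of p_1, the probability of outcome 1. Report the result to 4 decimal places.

The posterior is Dirichlet(αᵢ + nᵢ) = Dirichlet(15, 26, 5, 6).
For a Dirichlet(a₁,…,a_K) with all aᵢ > 1, the mode has j-th component (aⱼ − 1)/(Σaᵢ − K).
Here Σaᵢ = 52 and K = 4, so p_1 = (15 − 1)/(52 − 4) = 14/48 ≈ 0.2917.

MAP estimate: 0.2917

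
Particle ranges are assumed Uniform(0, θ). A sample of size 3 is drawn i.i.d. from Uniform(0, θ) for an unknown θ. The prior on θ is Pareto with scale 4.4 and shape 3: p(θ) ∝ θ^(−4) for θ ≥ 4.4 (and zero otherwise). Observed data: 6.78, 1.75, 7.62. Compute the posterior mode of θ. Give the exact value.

θ̂_MAP = 7.62

The Uniform(0, θ) likelihood is θ^(−n) for θ ≥ max(xᵢ), zero otherwise. Here max(xᵢ) = 7.62.
Posterior ∝ θ^(−4) · θ^(−3) = θ^(−7) on θ ≥ max(4.4, 7.62) = 7.62.
This density is strictly decreasing in θ, so the posterior mode lies at the lower boundary of the support.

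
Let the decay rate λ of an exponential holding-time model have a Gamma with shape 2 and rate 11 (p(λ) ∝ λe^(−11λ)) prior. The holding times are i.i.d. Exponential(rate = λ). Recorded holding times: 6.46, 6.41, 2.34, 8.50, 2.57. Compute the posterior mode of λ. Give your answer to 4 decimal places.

The Exponential(rate=λ) likelihood is ∝ λ^n e^(−λΣtᵢ). Here n = 5 and Σtᵢ = 6.46 + 6.41 + 2.34 + 8.50 + 2.57 = 26.28.
Posterior ∝ λe^(−11λ) · λ^5e^(−26.28λ) = λ^6e^(−37.28λ), i.e. Gamma(7, 37.28).
Mode = (a−1)/b = 6/37.28 ≈ 0.1609.

λ̂_MAP = 0.1609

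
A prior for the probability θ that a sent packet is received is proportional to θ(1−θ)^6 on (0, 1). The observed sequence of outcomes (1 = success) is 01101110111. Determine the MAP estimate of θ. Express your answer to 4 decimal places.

The prior density ∝ θ(1−θ)^6 is the kernel of Beta(2, 7).
Data: 8 successes in 11 trials (from the sequence). The binomial likelihood contributes θ^8(1−θ)^3, so the posterior is Beta(2+8, 7+3) = Beta(10, 10).
For Beta(a, b) with a, b > 1 the mode is (a−1)/(a+b−2) = 9/18 ≈ 0.5000.

θ̂_MAP = 0.5000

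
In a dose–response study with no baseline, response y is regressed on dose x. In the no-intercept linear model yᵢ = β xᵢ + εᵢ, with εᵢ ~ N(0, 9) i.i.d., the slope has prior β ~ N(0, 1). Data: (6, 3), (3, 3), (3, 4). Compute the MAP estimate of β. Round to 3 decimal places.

log p(β | y) = −Σ(yᵢ − βxᵢ)²/(2·9) − β²/(2·1) + const.
Setting the derivative to zero: Σxᵢ(yᵢ − βxᵢ)/9 − β/1 = 0, so β = Σxᵢyᵢ / (Σxᵢ² + σ²/τ²).
Σxᵢyᵢ = 6·3 + 3·3 + 3·4 = 39; Σxᵢ² = 54; σ²/τ² = 9.
β̂_MAP = 39 / (54 + 9) = 39/63 ≈ 0.619.

β̂_MAP = 0.619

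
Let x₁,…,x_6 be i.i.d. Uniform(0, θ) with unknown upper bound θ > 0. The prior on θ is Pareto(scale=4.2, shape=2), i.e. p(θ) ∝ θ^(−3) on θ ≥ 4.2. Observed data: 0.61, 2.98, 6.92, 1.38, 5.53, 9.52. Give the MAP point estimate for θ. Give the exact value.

θ̂_MAP = 9.52

The Uniform(0, θ) likelihood is θ^(−n) for θ ≥ max(xᵢ), zero otherwise. Here max(xᵢ) = 9.52.
Posterior ∝ θ^(−3) · θ^(−6) = θ^(−9) on θ ≥ max(4.2, 9.52) = 9.52.
This density is strictly decreasing in θ, so the posterior mode lies at the lower boundary of the support.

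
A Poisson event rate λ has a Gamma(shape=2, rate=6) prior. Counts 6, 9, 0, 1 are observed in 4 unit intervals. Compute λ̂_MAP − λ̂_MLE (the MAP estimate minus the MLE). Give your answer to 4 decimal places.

Σxᵢ = 16. Posterior is Gamma(18, 10); MAP = (18−1)/10 = 17/10 ≈ 1.70000.
MLE = x̄ = 16/4 ≈ 4.00000.
Difference = 17/10 − 16/4 = -23/10 ≈ -2.3000.

MAP − MLE = -2.3000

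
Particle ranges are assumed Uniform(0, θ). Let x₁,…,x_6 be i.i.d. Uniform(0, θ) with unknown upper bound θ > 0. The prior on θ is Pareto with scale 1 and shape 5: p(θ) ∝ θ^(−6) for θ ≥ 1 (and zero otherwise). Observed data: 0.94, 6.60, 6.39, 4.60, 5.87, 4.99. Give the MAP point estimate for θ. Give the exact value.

The Uniform(0, θ) likelihood is θ^(−n) for θ ≥ max(xᵢ), zero otherwise. Here max(xᵢ) = 6.60.
Posterior ∝ θ^(−6) · θ^(−6) = θ^(−12) on θ ≥ max(1, 6.60) = 6.60.
This density is strictly decreasing in θ, so the posterior mode lies at the lower boundary of the support.

θ̂_MAP = 6.60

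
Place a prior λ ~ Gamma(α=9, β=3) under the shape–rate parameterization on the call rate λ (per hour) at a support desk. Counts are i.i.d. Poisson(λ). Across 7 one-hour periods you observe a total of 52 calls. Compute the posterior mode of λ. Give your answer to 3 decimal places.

λ̂_MAP = 6.000

Σxᵢ = 52, n = 7.
Posterior ∝ λ^8e^(−3λ) · λ^52e^(−7λ) = λ^60e^(−10λ), i.e. Gamma(shape=61, rate=10).
The mode of a Gamma(a, b) with a ≥ 1 (shape–rate) is (a−1)/b = 60/10 ≈ 6.000.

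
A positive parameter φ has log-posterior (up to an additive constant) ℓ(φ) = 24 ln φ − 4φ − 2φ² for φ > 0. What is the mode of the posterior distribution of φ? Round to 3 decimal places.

φ̂_MAP = 2.000

ℓ'(φ) = 24/φ − 4 − 4φ. Setting this to zero and multiplying by φ: 4φ² + 4φ − 24 = 0.
φ = (−4 + √(4² + 4·4·24)) / (2·4) = (−4 + √400) / 8 = (−4 + 20)/8 = 2.
ℓ''(φ) = −24/φ² − 4 < 0, confirming a maximum.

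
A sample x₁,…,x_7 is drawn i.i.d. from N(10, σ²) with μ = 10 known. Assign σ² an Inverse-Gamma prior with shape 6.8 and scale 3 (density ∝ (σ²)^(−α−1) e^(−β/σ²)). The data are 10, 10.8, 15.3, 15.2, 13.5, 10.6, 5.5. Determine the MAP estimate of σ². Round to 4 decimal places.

Sum of squared deviations about the known mean: SS = (10−10)² + (10.8−10)² + (15.3−10)² + (15.2−10)² + (13.5−10)² + (10.6−10)² + (5.5−10)² = 88.63.
The Normal likelihood contributes (σ²)^(−n/2) exp(−SS/(2σ²)), so the posterior is Inverse-Gamma(α + n/2, β + SS/2) = Inverse-Gamma(10.3, 47.315).
The mode of Inverse-Gamma(a, b) is b/(a+1) = 47.315/11.3 ≈ 4.1872.

σ̂²_MAP = 4.1872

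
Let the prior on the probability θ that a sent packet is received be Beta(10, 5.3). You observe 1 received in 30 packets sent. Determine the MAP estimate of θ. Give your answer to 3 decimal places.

Prior: Beta(10, 5.3).
Data: 1 success in 30 trials. The binomial likelihood contributes θ(1−θ)^29, so the posterior is Beta(10+1, 5.3+29) = Beta(11, 34.3).
For Beta(a, b) with a, b > 1 the mode is (a−1)/(a+b−2) = 10/43.3 ≈ 0.231.

θ̂_MAP = 0.231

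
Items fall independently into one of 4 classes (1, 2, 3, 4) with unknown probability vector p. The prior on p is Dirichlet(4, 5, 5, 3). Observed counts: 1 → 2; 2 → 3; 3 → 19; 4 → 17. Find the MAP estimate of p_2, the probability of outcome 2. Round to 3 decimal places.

MAP estimate: 0.130

The posterior is Dirichlet(αᵢ + nᵢ) = Dirichlet(6, 8, 24, 20).
For a Dirichlet(a₁,…,a_K) with all aᵢ > 1, the mode has j-th component (aⱼ − 1)/(Σaᵢ − K).
Here Σaᵢ = 58 and K = 4, so p_2 = (8 − 1)/(58 − 4) = 7/54 ≈ 0.130.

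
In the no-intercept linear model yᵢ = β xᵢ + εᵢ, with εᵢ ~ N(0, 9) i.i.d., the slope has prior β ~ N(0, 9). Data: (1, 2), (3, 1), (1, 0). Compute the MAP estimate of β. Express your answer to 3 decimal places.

log p(β | y) = −Σ(yᵢ − βxᵢ)²/(2·9) − β²/(2·9) + const.
Setting the derivative to zero: Σxᵢ(yᵢ − βxᵢ)/9 − β/9 = 0, so β = Σxᵢyᵢ / (Σxᵢ² + σ²/τ²).
Σxᵢyᵢ = 1·2 + 3·1 + 1·0 = 5; Σxᵢ² = 11; σ²/τ² = 1.
β̂_MAP = 5 / (11 + 1) = 5/12 ≈ 0.417.

β̂_MAP = 0.417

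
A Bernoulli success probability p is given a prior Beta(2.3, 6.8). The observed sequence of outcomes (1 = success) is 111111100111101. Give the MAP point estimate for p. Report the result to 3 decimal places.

Prior: Beta(2.3, 6.8).
Data: 12 successes in 15 trials (from the sequence). The binomial likelihood contributes p^12(1−p)^3, so the posterior is Beta(2.3+12, 6.8+3) = Beta(14.3, 9.8).
For Beta(a, b) with a, b > 1 the mode is (a−1)/(a+b−2) = 13.3/22.1 ≈ 0.602.

p̂_MAP = 0.602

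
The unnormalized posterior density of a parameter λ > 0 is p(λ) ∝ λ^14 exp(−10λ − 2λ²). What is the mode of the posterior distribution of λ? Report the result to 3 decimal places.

λ̂_MAP = 1.000

ℓ'(λ) = 14/λ − 10 − 4λ. Setting this to zero and multiplying by λ: 4λ² + 10λ − 14 = 0.
λ = (−10 + √(10² + 4·4·14)) / (2·4) = (−10 + √324) / 8 = (−10 + 18)/8 = 1.
ℓ''(λ) = −14/λ² − 4 < 0, confirming a maximum.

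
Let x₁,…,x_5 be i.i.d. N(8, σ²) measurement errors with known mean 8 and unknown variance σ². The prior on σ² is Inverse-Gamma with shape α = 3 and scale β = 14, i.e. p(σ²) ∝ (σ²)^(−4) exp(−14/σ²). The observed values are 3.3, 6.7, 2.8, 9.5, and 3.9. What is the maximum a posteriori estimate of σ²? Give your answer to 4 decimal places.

Sum of squared deviations about the known mean: SS = (3.3−8)² + (6.7−8)² + (2.8−8)² + (9.5−8)² + (3.9−8)² = 69.88.
The Normal likelihood contributes (σ²)^(−n/2) exp(−SS/(2σ²)), so the posterior is Inverse-Gamma(α + n/2, β + SS/2) = Inverse-Gamma(5.5, 48.94).
The mode of Inverse-Gamma(a, b) is b/(a+1) = 48.94/6.5 ≈ 7.5292.

σ̂²_MAP = 7.5292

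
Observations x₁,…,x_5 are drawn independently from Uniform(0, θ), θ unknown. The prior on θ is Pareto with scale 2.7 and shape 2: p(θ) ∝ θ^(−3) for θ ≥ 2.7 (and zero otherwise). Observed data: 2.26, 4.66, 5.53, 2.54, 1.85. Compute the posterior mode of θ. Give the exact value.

θ̂_MAP = 5.53

The Uniform(0, θ) likelihood is θ^(−n) for θ ≥ max(xᵢ), zero otherwise. Here max(xᵢ) = 5.53.
Posterior ∝ θ^(−3) · θ^(−5) = θ^(−8) on θ ≥ max(2.7, 5.53) = 5.53.
This density is strictly decreasing in θ, so the posterior mode lies at the lower boundary of the support.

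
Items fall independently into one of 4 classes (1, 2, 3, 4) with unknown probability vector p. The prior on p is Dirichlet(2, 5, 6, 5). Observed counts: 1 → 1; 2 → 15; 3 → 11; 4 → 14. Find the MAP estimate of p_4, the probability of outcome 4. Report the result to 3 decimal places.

MAP estimate: 0.327

The posterior is Dirichlet(αᵢ + nᵢ) = Dirichlet(3, 20, 17, 19).
For a Dirichlet(a₁,…,a_K) with all aᵢ > 1, the mode has j-th component (aⱼ − 1)/(Σaᵢ − K).
Here Σaᵢ = 59 and K = 4, so p_4 = (19 − 1)/(59 − 4) = 18/55 ≈ 0.327.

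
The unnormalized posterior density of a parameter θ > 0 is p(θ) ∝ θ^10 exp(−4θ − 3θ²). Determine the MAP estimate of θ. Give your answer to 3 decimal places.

ℓ'(θ) = 10/θ − 4 − 6θ. Setting this to zero and multiplying by θ: 6θ² + 4θ − 10 = 0.
θ = (−4 + √(4² + 4·6·10)) / (2·6) = (−4 + √256) / 12 = (−4 + 16)/12 = 1.
ℓ''(θ) = −10/θ² − 6 < 0, confirming a maximum.

θ̂_MAP = 1.000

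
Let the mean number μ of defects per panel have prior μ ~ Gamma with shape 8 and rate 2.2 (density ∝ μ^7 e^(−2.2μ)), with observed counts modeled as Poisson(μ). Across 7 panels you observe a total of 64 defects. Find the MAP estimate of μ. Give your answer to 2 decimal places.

Σxᵢ = 64, n = 7.
Posterior ∝ μ^7e^(−2.2μ) · μ^64e^(−7μ) = μ^71e^(−9.2μ), i.e. Gamma(shape=72, rate=9.2).
The mode of a Gamma(a, b) with a ≥ 1 (shape–rate) is (a−1)/b = 71/9.2 ≈ 7.72.

μ̂_MAP = 7.72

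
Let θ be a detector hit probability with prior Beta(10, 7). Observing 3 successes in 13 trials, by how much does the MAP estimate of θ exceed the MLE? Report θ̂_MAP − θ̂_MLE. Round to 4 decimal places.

Posterior is Beta(13, 17); MAP = (13−1)/(30−2) = 12/28 ≈ 0.42857.
MLE ignores the prior: θ̂_MLE = k/n = 3/13 ≈ 0.23077.
Difference = 12/28 − 3/13 = 18/91 ≈ 0.1978.

MAP − MLE = 0.1978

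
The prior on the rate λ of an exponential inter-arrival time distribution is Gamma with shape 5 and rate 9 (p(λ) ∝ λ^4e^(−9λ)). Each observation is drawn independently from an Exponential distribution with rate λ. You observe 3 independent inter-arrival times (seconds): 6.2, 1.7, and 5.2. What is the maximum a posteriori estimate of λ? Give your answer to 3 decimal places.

The Exponential(rate=λ) likelihood is ∝ λ^n e^(−λΣtᵢ). Here n = 3 and Σtᵢ = 6.2 + 1.7 + 5.2 = 13.1.
Posterior ∝ λ^4e^(−9λ) · λ^3e^(−13.1λ) = λ^7e^(−22.1λ), i.e. Gamma(8, 22.1).
Mode = (a−1)/b = 7/22.1 ≈ 0.317.

λ̂_MAP = 0.317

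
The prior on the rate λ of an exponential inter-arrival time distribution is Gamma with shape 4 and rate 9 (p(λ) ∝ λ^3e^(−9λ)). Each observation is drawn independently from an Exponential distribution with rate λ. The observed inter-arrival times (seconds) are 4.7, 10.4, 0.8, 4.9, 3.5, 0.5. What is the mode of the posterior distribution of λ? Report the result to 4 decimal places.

λ̂_MAP = 0.2663

The Exponential(rate=λ) likelihood is ∝ λ^n e^(−λΣtᵢ). Here n = 6 and Σtᵢ = 4.7 + 10.4 + 0.8 + 4.9 + 3.5 + 0.5 = 24.8.
Posterior ∝ λ^3e^(−9λ) · λ^6e^(−24.8λ) = λ^9e^(−33.8λ), i.e. Gamma(10, 33.8).
Mode = (a−1)/b = 9/33.8 ≈ 0.2663.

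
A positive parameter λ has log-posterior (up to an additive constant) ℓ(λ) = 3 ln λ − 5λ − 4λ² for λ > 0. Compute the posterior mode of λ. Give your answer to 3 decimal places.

ℓ'(λ) = 3/λ − 5 − 8λ. Setting this to zero and multiplying by λ: 8λ² + 5λ − 3 = 0.
λ = (−5 + √(5² + 4·8·3)) / (2·8) = (−5 + √121) / 16 = (−5 + 11)/16 = 3/8.
ℓ''(λ) = −3/λ² − 8 < 0, confirming a maximum.

λ̂_MAP = 0.375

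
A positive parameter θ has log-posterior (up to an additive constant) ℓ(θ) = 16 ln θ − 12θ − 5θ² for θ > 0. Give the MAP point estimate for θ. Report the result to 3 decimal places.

θ̂_MAP = 0.800

ℓ'(θ) = 16/θ − 12 − 10θ. Setting this to zero and multiplying by θ: 10θ² + 12θ − 16 = 0.
θ = (−12 + √(12² + 4·10·16)) / (2·10) = (−12 + √784) / 20 = (−12 + 28)/20 = 4/5.
ℓ''(θ) = −16/θ² − 10 < 0, confirming a maximum.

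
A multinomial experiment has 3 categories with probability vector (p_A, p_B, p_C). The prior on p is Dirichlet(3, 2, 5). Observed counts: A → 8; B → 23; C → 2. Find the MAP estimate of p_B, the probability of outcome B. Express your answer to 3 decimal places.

The posterior is Dirichlet(αᵢ + nᵢ) = Dirichlet(11, 25, 7).
For a Dirichlet(a₁,…,a_K) with all aᵢ > 1, the mode has j-th component (aⱼ − 1)/(Σaᵢ − K).
Here Σaᵢ = 43 and K = 3, so p_B = (25 − 1)/(43 − 3) = 24/40 ≈ 0.600.

MAP estimate of p_B = 0.600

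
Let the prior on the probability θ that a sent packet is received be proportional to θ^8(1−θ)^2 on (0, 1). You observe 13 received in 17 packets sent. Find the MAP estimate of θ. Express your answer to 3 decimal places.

The prior density ∝ θ^8(1−θ)^2 is the kernel of Beta(9, 3).
Data: 13 successes in 17 trials. The binomial likelihood contributes θ^13(1−θ)^4, so the posterior is Beta(9+13, 3+4) = Beta(22, 7).
For Beta(a, b) with a, b > 1 the mode is (a−1)/(a+b−2) = 21/27 ≈ 0.778.

θ̂_MAP = 0.778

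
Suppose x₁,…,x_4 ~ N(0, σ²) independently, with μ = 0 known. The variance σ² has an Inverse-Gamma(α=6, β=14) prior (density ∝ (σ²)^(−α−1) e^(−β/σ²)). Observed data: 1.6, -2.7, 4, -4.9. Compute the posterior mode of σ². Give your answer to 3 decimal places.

σ̂²_MAP = 4.326

Sum of squared deviations about the known mean: SS = (1.6−0)² + (-2.7−0)² + (4−0)² + (-4.9−0)² = 49.86.
The Normal likelihood contributes (σ²)^(−n/2) exp(−SS/(2σ²)), so the posterior is Inverse-Gamma(α + n/2, β + SS/2) = Inverse-Gamma(8, 38.93).
The mode of Inverse-Gamma(a, b) is b/(a+1) = 38.93/9 ≈ 4.326.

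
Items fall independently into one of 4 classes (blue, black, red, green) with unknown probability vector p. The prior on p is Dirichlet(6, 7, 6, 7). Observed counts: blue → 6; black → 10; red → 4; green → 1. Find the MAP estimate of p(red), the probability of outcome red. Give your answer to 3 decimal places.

MAP estimate of p(red) = 0.209

The posterior is Dirichlet(αᵢ + nᵢ) = Dirichlet(12, 17, 10, 8).
For a Dirichlet(a₁,…,a_K) with all aᵢ > 1, the mode has j-th component (aⱼ − 1)/(Σaᵢ − K).
Here Σaᵢ = 47 and K = 4, so p(red) = (10 − 1)/(47 − 4) = 9/43 ≈ 0.209.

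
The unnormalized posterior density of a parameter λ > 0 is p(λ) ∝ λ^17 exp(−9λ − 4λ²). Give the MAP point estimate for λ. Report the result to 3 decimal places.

λ̂_MAP = 1.000

ℓ'(λ) = 17/λ − 9 − 8λ. Setting this to zero and multiplying by λ: 8λ² + 9λ − 17 = 0.
λ = (−9 + √(9² + 4·8·17)) / (2·8) = (−9 + √625) / 16 = (−9 + 25)/16 = 1.
ℓ''(λ) = −17/λ² − 8 < 0, confirming a maximum.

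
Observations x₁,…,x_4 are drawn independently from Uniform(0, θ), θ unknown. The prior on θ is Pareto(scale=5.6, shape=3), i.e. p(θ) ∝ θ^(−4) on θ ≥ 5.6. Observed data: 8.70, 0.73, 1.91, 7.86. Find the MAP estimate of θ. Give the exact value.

The Uniform(0, θ) likelihood is θ^(−n) for θ ≥ max(xᵢ), zero otherwise. Here max(xᵢ) = 8.70.
Posterior ∝ θ^(−4) · θ^(−4) = θ^(−8) on θ ≥ max(5.6, 8.70) = 8.70.
This density is strictly decreasing in θ, so the posterior mode lies at the lower boundary of the support.

θ̂_MAP = 8.70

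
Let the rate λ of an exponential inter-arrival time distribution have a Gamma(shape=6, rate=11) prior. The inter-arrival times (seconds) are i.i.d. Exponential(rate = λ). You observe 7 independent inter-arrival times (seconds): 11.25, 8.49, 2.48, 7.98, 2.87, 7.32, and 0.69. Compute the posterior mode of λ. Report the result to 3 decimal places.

The Exponential(rate=λ) likelihood is ∝ λ^n e^(−λΣtᵢ). Here n = 7 and Σtᵢ = 11.25 + 8.49 + 2.48 + 7.98 + 2.87 + 7.32 + 0.69 = 41.08.
Posterior ∝ λ^5e^(−11λ) · λ^7e^(−41.08λ) = λ^12e^(−52.08λ), i.e. Gamma(13, 52.08).
Mode = (a−1)/b = 12/52.08 ≈ 0.230.

λ̂_MAP = 0.230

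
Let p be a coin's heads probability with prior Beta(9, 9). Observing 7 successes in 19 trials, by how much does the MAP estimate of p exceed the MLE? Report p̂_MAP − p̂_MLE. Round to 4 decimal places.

MAP − MLE = 0.0602

Posterior is Beta(16, 21); MAP = (16−1)/(37−2) = 15/35 ≈ 0.42857.
MLE ignores the prior: p̂_MLE = k/n = 7/19 ≈ 0.36842.
Difference = 15/35 − 7/19 = 8/133 ≈ 0.0602.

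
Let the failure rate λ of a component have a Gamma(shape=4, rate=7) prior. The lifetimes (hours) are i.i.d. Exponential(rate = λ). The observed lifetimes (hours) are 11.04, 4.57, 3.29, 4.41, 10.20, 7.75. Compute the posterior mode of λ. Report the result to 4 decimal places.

The Exponential(rate=λ) likelihood is ∝ λ^n e^(−λΣtᵢ). Here n = 6 and Σtᵢ = 11.04 + 4.57 + 3.29 + 4.41 + 10.20 + 7.75 = 41.26.
Posterior ∝ λ^3e^(−7λ) · λ^6e^(−41.26λ) = λ^9e^(−48.26λ), i.e. Gamma(10, 48.26).
Mode = (a−1)/b = 9/48.26 ≈ 0.1865.

λ̂_MAP = 0.1865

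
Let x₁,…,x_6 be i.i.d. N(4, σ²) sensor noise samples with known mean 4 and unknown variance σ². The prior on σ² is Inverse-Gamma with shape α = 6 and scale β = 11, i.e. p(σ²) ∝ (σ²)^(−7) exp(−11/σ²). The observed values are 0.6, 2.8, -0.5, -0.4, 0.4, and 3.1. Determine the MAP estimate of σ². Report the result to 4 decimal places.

σ̂²_MAP = 4.4190

Sum of squared deviations about the known mean: SS = (0.6−4)² + (2.8−4)² + (-0.5−4)² + (-0.4−4)² + (0.4−4)² + (3.1−4)² = 66.38.
The Normal likelihood contributes (σ²)^(−n/2) exp(−SS/(2σ²)), so the posterior is Inverse-Gamma(α + n/2, β + SS/2) = Inverse-Gamma(9, 44.19).
The mode of Inverse-Gamma(a, b) is b/(a+1) = 44.19/10 ≈ 4.4190.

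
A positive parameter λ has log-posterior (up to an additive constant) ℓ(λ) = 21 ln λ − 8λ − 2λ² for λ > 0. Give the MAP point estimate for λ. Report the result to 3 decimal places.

ℓ'(λ) = 21/λ − 8 − 4λ. Setting this to zero and multiplying by λ: 4λ² + 8λ − 21 = 0.
λ = (−8 + √(8² + 4·4·21)) / (2·4) = (−8 + √400) / 8 = (−8 + 20)/8 = 3/2.
ℓ''(λ) = −21/λ² − 4 < 0, confirming a maximum.

λ̂_MAP = 1.500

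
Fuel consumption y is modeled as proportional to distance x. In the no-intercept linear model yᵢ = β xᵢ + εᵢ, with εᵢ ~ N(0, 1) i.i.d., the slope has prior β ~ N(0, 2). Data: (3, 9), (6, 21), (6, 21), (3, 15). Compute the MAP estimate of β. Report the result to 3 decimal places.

β̂_MAP = 3.580

log p(β | y) = −Σ(yᵢ − βxᵢ)²/(2·1) − β²/(2·2) + const.
Setting the derivative to zero: Σxᵢ(yᵢ − βxᵢ)/1 − β/2 = 0, so β = Σxᵢyᵢ / (Σxᵢ² + σ²/τ²).
Σxᵢyᵢ = 3·9 + 6·21 + 6·21 + 3·15 = 324; Σxᵢ² = 90; σ²/τ² = 0.5.
β̂_MAP = 324 / (90 + 0.5) = 324/90.5 ≈ 3.580.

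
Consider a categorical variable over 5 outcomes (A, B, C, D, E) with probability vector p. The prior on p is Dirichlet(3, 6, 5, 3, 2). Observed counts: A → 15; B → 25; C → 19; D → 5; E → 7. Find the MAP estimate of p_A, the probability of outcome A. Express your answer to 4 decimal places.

The posterior is Dirichlet(αᵢ + nᵢ) = Dirichlet(18, 31, 24, 8, 9).
For a Dirichlet(a₁,…,a_K) with all aᵢ > 1, the mode has j-th component (aⱼ − 1)/(Σaᵢ − K).
Here Σaᵢ = 90 and K = 5, so p_A = (18 − 1)/(90 − 5) = 17/85 ≈ 0.2000.

MAP estimate of p_A = 0.2000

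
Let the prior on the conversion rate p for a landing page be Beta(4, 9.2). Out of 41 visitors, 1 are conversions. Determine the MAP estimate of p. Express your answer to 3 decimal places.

p̂_MAP = 0.077

Prior: Beta(4, 9.2).
Data: 1 success in 41 trials. The binomial likelihood contributes p(1−p)^40, so the posterior is Beta(4+1, 9.2+40) = Beta(5, 49.2).
For Beta(a, b) with a, b > 1 the mode is (a−1)/(a+b−2) = 4/52.2 ≈ 0.077.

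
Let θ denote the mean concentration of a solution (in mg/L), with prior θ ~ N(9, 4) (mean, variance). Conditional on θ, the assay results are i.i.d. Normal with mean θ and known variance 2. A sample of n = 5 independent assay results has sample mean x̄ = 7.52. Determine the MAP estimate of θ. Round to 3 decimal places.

θ̂_MAP = 7.655

n = 5, x̄ = 7.52.
For a Normal prior and Normal likelihood with known variance, the posterior is Normal; its mode equals its mean, the precision-weighted average.
Prior precision 1/σ₀² = 1/4 = 0.25; data precision n/σ² = 5/2 = 2.5.
θ̂ = (0.25·9 + 2.5·7.52) / (0.25 + 2.5) = 21.05/2.75 = 421/55 ≈ 7.655.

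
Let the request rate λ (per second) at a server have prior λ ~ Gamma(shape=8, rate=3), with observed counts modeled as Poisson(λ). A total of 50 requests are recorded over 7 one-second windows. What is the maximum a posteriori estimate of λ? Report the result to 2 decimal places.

Σxᵢ = 50, n = 7.
Posterior ∝ λ^7e^(−3λ) · λ^50e^(−7λ) = λ^57e^(−10λ), i.e. Gamma(shape=58, rate=10).
The mode of a Gamma(a, b) with a ≥ 1 (shape–rate) is (a−1)/b = 57/10 ≈ 5.70.

λ̂_MAP = 5.70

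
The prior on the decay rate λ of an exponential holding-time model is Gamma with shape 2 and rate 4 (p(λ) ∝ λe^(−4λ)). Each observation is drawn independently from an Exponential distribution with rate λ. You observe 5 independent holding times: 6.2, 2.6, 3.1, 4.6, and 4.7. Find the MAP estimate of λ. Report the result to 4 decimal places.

The Exponential(rate=λ) likelihood is ∝ λ^n e^(−λΣtᵢ). Here n = 5 and Σtᵢ = 6.2 + 2.6 + 3.1 + 4.6 + 4.7 = 21.2.
Posterior ∝ λe^(−4λ) · λ^5e^(−21.2λ) = λ^6e^(−25.2λ), i.e. Gamma(7, 25.2).
Mode = (a−1)/b = 6/25.2 ≈ 0.2381.

λ̂_MAP = 0.2381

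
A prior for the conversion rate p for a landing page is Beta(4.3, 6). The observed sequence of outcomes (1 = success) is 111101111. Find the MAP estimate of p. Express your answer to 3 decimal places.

p̂_MAP = 0.653

Prior: Beta(4.3, 6).
Data: 8 successes in 9 trials (from the sequence). The binomial likelihood contributes p^8(1−p)^1, so the posterior is Beta(4.3+8, 6+1) = Beta(12.3, 7).
For Beta(a, b) with a, b > 1 the mode is (a−1)/(a+b−2) = 11.3/17.3 ≈ 0.653.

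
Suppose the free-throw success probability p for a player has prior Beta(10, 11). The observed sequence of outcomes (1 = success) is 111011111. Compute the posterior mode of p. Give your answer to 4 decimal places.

p̂_MAP = 0.6071

Prior: Beta(10, 11).
Data: 8 successes in 9 trials (from the sequence). The binomial likelihood contributes p^8(1−p)^1, so the posterior is Beta(10+8, 11+1) = Beta(18, 12).
For Beta(a, b) with a, b > 1 the mode is (a−1)/(a+b−2) = 17/28 ≈ 0.6071.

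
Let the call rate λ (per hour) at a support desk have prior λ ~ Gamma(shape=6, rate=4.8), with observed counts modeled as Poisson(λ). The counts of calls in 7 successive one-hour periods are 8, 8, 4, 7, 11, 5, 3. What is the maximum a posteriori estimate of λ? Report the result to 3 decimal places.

Σxᵢ = 8+8+4+7+11+5+3 = 46, with n = 7.
Posterior ∝ λ^5e^(−4.8λ) · λ^46e^(−7λ) = λ^51e^(−11.8λ), i.e. Gamma(shape=52, rate=11.8).
The mode of a Gamma(a, b) with a ≥ 1 (shape–rate) is (a−1)/b = 51/11.8 ≈ 4.322.

λ̂_MAP = 4.322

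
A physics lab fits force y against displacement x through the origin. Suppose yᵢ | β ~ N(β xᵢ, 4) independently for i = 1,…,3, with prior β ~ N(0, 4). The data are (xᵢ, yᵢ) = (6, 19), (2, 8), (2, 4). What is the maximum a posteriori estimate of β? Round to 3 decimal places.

β̂_MAP = 3.067

log p(β | y) = −Σ(yᵢ − βxᵢ)²/(2·4) − β²/(2·4) + const.
Setting the derivative to zero: Σxᵢ(yᵢ − βxᵢ)/4 − β/4 = 0, so β = Σxᵢyᵢ / (Σxᵢ² + σ²/τ²).
Σxᵢyᵢ = 6·19 + 2·8 + 2·4 = 138; Σxᵢ² = 44; σ²/τ² = 1.
β̂_MAP = 138 / (44 + 1) = 138/45 ≈ 3.067.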